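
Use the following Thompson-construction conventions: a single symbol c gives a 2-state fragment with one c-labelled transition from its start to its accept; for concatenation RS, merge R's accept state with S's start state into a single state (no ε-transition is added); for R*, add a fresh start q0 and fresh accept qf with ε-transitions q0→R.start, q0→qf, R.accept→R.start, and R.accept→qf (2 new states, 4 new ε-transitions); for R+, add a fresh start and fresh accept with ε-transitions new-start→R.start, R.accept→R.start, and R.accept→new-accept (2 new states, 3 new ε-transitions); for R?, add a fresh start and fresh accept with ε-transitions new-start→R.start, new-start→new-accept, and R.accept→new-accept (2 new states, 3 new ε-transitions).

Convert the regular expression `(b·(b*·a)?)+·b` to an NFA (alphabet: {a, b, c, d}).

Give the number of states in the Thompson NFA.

11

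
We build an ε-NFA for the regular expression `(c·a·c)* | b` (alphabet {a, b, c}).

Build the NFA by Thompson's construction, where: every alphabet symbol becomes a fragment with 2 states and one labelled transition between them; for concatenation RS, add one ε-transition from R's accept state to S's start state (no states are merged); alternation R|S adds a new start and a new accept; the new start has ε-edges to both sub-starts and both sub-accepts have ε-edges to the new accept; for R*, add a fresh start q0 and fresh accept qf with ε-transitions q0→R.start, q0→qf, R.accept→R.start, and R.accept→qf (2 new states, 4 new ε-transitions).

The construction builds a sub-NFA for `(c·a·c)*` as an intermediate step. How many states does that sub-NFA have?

Fragment for `(c·a·c)*`:
Each of the 3 symbol leaves contributes a 2-state fragment.
  c·a·c — 6 states
  (c·a·c)* — 8 states

8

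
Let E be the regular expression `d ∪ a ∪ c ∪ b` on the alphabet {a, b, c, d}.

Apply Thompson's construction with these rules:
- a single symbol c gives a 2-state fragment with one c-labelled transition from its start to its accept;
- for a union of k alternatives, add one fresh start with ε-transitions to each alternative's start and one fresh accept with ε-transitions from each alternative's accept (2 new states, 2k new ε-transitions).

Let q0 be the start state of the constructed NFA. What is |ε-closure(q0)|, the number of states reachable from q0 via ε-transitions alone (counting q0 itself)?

Compute the ε-closure size of each fragment's start state recursively; a symbol fragment's start has no outgoing ε-edge, so its closure is just itself (size 1).
  d ∪ a ∪ c ∪ b : C = 1 + 1 + 1 + 1 + 1 = 5 (the new accept is not ε-reachable since no branch accepts ε)

5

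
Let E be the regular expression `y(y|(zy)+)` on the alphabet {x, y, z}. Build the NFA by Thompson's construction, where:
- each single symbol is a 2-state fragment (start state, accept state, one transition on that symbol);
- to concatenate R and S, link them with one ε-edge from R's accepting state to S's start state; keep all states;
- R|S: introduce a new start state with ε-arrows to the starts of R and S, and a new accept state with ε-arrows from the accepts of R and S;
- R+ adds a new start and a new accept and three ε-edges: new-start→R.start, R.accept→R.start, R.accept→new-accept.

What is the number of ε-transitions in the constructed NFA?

9

Building bottom-up:
Each of the 4 symbol leaves contributes 0 ε-transitions.
  zy : 1 ε-transition
  (zy)+ : 4 ε-transitions
  y|(zy)+ : 8 ε-transitions
  y(y|(zy)+) : 9 ε-transitions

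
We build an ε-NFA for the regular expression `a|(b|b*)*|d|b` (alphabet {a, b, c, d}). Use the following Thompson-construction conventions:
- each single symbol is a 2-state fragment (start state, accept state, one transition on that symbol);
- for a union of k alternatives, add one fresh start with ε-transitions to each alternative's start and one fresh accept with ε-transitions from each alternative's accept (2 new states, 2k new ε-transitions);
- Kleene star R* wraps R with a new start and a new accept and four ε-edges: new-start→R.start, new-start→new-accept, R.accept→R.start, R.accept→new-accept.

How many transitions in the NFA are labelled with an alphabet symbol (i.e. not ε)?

Recursing over subexpressions:
Each of the 5 symbol leaves contributes exactly 1 symbol transition.
  b* → 1 symbol transition
  b|b* → 2 symbol transitions
  (b|b*)* → 2 symbol transitions
  a|(b|b*)*|d|b → 5 symbol transitions

5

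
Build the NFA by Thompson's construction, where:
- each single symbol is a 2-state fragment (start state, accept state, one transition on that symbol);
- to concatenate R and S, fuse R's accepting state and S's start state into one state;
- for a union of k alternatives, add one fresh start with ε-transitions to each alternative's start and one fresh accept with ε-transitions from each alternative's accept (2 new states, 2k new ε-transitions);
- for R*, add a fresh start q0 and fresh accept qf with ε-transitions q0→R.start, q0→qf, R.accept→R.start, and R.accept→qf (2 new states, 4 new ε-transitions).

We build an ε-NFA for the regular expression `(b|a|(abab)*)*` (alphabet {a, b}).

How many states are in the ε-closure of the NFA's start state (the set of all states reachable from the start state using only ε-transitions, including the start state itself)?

9

Work bottom-up. For each fragment F, track |ε-closure(F.start)| and whether F's accept lies in that closure (i.e. whether F accepts ε). A single-symbol fragment has closure size 1 and does not accept ε.
  abab → same as the first factor's closure: |closure| = 1
  (abab)* → |closure| = 1 (new start) + 1 (body) + 1 (new accept) = 3
  b|a|(abab)* → new start ε-reaches every alternative's start; at least one alternative accepts ε, so the union's new accept is reached too: |closure| = 1 + 1 + 1 + 3 + 1 = 7
  (b|a|(abab)*)* → new start has ε-edges to the inner start and to the new accept, so |closure| = 2 + 7 = 9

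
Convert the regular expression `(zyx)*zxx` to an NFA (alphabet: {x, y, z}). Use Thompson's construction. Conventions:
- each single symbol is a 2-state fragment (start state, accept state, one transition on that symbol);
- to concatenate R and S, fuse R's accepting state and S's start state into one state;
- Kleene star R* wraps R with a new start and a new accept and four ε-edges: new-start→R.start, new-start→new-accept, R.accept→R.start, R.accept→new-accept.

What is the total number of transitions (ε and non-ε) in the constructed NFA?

By structural recursion:
Each of the 6 symbol leaves contributes 1 transition (1 symbol, 0 ε).
  zyx = 3 transitions (3 symbol, 0 ε)
  (zyx)* = 7 transitions (3 symbol, 4 ε)
  (zyx)*zxx = 10 transitions (6 symbol, 4 ε)

10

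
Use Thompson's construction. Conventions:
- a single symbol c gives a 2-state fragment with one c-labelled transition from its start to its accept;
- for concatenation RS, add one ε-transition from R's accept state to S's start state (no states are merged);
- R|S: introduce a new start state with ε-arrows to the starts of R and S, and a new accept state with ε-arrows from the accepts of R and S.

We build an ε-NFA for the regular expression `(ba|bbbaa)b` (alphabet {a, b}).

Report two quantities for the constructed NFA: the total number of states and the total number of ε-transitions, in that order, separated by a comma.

18, 10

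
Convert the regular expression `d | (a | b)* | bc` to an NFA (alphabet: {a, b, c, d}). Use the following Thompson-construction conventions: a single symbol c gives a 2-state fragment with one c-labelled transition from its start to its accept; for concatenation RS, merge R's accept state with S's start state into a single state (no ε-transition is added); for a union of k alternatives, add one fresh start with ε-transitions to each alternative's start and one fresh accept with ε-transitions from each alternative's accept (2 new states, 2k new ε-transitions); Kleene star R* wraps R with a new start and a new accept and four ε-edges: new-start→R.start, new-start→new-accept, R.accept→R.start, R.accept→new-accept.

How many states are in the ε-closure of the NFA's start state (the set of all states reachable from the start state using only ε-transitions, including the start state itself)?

Work bottom-up. For each fragment F, track |ε-closure(F.start)| and whether F's accept lies in that closure (i.e. whether F accepts ε). A single-symbol fragment has closure size 1 and does not accept ε.
  a | b — new start ε-reaches every alternative's start; none of them accept ε, so the new accept is not reached: |ε-closure| = 1 + 1 + 1 = 3
  (a | b)* — new start has ε-edges to the inner start and to the new accept, so |ε-closure| = 2 + 3 = 5
  bc — |ε-closure| equals the left operand's closure size = 1 (its accept is not ε-reachable, so the closure stops there)
  d | (a | b)* | bc — new start ε-reaches every alternative's start; at least one alternative accepts ε, so the union's new accept is reached too: |ε-closure| = 1 + 1 + 5 + 1 + 1 = 9

9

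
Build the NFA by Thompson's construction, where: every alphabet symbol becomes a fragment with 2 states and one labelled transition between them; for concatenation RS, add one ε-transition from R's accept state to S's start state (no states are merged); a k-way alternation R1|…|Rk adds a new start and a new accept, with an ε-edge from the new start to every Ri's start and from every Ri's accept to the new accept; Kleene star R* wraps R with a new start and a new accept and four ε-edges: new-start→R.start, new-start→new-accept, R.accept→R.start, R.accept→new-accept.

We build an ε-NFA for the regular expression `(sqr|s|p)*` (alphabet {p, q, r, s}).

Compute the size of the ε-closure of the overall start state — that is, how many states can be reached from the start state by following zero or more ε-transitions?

6

Compute the ε-closure size of each fragment's start state recursively; a symbol fragment's start has no outgoing ε-edge, so its closure is just itself (size 1).
  sqr — |closure| equals the left operand's closure size = 1 (its accept is not ε-reachable, so the closure stops there)
  sqr|s|p — |closure| = 1 + 1 + 1 + 1 = 4 (the new accept is not ε-reachable since no branch accepts ε)
  (sqr|s|p)* — new start has ε-edges to the inner start and to the new accept, so |closure| = 2 + 4 = 6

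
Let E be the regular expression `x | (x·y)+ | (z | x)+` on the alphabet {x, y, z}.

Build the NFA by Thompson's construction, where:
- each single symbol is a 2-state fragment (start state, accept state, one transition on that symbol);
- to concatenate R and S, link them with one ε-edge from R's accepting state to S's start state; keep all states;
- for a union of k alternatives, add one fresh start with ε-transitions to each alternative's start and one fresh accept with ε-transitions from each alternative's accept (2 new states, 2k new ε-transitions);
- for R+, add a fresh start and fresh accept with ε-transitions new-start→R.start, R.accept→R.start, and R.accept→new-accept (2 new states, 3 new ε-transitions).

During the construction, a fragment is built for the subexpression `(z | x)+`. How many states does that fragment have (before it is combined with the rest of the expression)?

Fragment for `(z | x)+`:
Each of the 2 symbol leaves contributes a 2-state fragment.
  z | x — 6 states
  (z | x)+ — 8 states

8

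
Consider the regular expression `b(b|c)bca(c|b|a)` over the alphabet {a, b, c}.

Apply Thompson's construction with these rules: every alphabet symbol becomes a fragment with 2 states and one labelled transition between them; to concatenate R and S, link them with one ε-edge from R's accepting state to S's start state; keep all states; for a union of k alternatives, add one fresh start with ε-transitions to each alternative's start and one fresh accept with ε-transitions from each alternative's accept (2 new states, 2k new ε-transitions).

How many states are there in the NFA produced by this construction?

By structural recursion:
Each of the 9 symbol leaves contributes a 2-state fragment.
  b|c = 6 states
  c|b|a = 8 states
  b(b|c)bca(c|b|a) = 22 states

22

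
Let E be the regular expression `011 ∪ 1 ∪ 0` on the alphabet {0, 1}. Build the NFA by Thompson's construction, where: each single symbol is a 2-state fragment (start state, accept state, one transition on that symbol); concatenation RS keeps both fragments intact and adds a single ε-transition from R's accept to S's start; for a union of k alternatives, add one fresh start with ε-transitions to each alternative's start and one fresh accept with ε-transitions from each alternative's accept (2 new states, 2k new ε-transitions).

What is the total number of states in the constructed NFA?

12

Per subexpression:
Each of the 5 symbol leaves contributes a 2-state fragment.
  011 — 6 states
  011 ∪ 1 ∪ 0 — 12 states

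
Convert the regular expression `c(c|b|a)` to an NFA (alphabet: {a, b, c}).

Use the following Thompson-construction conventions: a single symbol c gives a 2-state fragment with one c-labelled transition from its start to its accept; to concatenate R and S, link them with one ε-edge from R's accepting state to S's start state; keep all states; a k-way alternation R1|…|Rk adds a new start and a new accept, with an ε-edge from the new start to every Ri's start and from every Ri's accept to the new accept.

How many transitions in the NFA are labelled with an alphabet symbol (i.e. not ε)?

By structural recursion:
Each of the 4 symbol leaves contributes exactly 1 symbol transition.
  c|b|a — 3 symbol transitions
  c(c|b|a) — 4 symbol transitions

4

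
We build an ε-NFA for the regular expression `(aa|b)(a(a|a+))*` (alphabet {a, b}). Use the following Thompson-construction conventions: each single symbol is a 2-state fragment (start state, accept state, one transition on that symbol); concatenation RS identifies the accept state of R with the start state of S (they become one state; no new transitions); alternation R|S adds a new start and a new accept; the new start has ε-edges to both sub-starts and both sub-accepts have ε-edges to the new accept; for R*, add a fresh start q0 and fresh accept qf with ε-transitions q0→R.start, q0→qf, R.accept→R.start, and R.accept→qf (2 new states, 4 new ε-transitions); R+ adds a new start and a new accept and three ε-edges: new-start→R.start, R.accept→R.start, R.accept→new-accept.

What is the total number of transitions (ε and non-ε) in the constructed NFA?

21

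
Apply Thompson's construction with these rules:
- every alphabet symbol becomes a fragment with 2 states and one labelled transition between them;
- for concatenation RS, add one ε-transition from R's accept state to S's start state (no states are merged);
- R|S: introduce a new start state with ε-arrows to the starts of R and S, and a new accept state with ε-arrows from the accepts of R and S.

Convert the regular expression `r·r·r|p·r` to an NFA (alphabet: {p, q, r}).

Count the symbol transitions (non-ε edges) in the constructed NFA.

By structural recursion:
Each of the 5 symbol leaves contributes exactly 1 symbol transition.
  r·r·r → 3 symbol transitions
  p·r → 2 symbol transitions
  r·r·r|p·r → 5 symbol transitions

5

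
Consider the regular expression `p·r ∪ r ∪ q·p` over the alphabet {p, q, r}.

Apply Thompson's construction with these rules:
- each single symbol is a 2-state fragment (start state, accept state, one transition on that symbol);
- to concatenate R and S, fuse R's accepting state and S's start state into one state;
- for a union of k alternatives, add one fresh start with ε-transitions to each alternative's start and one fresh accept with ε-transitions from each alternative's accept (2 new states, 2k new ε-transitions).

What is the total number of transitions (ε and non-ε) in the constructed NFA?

11

Per subexpression:
Each of the 5 symbol leaves contributes 1 transition (1 symbol, 0 ε).
  p·r → 2 transitions (2 symbol, 0 ε)
  q·p → 2 transitions (2 symbol, 0 ε)
  p·r ∪ r ∪ q·p → 11 transitions (5 symbol, 6 ε)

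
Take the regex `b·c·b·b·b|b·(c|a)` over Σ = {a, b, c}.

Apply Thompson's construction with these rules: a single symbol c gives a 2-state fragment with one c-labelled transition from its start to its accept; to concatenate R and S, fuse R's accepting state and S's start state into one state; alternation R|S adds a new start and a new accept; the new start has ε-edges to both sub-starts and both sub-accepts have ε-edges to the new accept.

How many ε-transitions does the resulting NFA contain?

8

By structural recursion:
Each of the 8 symbol leaves contributes 0 ε-transitions.
  b·c·b·b·b = 0 ε-transitions
  c|a = 4 ε-transitions
  b·(c|a) = 4 ε-transitions
  b·c·b·b·b|b·(c|a) = 8 ε-transitions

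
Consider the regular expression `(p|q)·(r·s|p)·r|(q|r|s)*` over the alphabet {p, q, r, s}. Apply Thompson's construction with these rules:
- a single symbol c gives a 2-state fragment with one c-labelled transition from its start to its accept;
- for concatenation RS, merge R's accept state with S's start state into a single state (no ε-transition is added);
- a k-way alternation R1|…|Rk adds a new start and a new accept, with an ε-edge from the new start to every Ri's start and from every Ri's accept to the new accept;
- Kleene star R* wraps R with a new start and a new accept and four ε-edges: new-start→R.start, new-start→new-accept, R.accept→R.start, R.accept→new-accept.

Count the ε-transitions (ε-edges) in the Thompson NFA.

22

Per subexpression:
Each of the 9 symbol leaves contributes 0 ε-transitions.
  p|q : 4 ε-transitions
  r·s : 0 ε-transitions
  r·s|p : 4 ε-transitions
  (p|q)·(r·s|p)·r : 8 ε-transitions
  q|r|s : 6 ε-transitions
  (q|r|s)* : 10 ε-transitions
  (p|q)·(r·s|p)·r|(q|r|s)* : 22 ε-transitions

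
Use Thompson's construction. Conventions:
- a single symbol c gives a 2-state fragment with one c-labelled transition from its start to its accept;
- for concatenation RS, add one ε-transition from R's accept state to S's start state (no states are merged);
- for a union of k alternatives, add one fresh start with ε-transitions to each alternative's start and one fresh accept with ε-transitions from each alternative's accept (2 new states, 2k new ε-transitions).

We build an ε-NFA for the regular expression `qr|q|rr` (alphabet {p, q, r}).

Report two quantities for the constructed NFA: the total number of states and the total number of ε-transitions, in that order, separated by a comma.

By structural recursion:
Each of the 5 symbol leaves contributes 2 states and 0 ε-transitions.
  qr = 4 states, 1 ε-transition
  rr = 4 states, 1 ε-transition
  qr|q|rr = 12 states, 8 ε-transitions

12, 8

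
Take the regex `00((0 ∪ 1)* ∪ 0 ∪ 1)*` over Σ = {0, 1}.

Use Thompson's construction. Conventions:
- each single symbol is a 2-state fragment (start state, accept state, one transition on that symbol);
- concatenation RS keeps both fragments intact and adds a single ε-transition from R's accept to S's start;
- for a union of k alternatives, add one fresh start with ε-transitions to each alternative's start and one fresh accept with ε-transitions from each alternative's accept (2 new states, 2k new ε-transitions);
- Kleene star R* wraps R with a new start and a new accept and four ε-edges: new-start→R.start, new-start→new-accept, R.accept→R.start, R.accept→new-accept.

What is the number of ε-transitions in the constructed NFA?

20

Building bottom-up:
Each of the 6 symbol leaves contributes 0 ε-transitions.
  0 ∪ 1 — 4 ε-transitions
  (0 ∪ 1)* — 8 ε-transitions
  (0 ∪ 1)* ∪ 0 ∪ 1 — 14 ε-transitions
  ((0 ∪ 1)* ∪ 0 ∪ 1)* — 18 ε-transitions
  00((0 ∪ 1)* ∪ 0 ∪ 1)* — 20 ε-transitions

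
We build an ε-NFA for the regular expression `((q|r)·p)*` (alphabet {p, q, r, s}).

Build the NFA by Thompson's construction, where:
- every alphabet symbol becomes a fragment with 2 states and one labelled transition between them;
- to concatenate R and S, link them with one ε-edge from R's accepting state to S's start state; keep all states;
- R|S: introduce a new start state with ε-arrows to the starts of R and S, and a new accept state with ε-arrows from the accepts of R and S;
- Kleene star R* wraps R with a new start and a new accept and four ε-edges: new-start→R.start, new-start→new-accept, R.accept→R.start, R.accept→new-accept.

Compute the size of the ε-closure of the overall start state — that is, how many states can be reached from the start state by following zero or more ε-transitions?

Compute the ε-closure size of each fragment's start state recursively; a symbol fragment's start has no outgoing ε-edge, so its closure is just itself (size 1).
  q|r — |ε-closure| = 1 + 1 + 1 = 3 (the new accept is not ε-reachable since no branch accepts ε)
  (q|r)·p — same as the first factor's closure: |ε-closure| = 3
  ((q|r)·p)* — new start has ε-edges to the inner start and to the new accept, so |ε-closure| = 2 + 3 = 5

5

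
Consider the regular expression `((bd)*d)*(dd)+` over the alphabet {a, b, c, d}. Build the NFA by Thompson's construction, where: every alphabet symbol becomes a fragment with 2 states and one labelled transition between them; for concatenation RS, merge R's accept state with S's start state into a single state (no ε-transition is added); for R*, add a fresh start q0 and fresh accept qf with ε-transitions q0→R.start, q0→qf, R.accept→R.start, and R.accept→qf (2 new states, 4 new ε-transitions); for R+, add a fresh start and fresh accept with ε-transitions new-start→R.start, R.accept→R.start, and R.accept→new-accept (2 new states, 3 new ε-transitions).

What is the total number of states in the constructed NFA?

12

Building bottom-up:
Each of the 5 symbol leaves contributes a 2-state fragment.
  bd = 3 states
  (bd)* = 5 states
  (bd)*d = 6 states
  ((bd)*d)* = 8 states
  dd = 3 states
  (dd)+ = 5 states
  ((bd)*d)*(dd)+ = 12 states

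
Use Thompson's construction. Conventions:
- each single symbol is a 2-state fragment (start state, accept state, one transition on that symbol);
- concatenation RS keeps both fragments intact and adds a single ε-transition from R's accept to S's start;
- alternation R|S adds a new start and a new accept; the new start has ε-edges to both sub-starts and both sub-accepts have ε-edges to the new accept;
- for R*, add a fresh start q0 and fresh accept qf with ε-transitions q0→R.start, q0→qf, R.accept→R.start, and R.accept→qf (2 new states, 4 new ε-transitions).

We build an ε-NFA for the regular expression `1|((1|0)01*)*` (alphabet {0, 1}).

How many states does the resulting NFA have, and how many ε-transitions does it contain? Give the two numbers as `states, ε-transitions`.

18, 18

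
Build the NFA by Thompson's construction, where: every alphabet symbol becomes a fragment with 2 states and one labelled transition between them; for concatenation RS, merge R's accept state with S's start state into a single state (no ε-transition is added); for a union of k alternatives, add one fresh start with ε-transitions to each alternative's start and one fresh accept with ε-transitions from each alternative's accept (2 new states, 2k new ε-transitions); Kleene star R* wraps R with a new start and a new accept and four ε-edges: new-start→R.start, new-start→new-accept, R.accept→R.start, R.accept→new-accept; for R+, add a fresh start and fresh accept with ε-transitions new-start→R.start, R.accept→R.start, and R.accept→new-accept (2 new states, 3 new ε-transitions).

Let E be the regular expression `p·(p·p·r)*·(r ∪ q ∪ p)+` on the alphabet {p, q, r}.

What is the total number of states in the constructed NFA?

16

Per subexpression:
Each of the 7 symbol leaves contributes a 2-state fragment.
  p·p·r = 4 states
  (p·p·r)* = 6 states
  r ∪ q ∪ p = 8 states
  (r ∪ q ∪ p)+ = 10 states
  p·(p·p·r)*·(r ∪ q ∪ p)+ = 16 states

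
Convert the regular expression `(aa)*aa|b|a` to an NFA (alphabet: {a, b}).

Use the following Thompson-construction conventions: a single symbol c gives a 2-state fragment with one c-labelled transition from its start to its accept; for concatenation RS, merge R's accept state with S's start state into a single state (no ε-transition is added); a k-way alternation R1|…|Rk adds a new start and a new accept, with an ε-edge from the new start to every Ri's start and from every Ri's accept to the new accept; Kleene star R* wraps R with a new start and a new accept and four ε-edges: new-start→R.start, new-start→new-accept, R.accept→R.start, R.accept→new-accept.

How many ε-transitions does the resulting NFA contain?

10

By structural recursion:
Each of the 6 symbol leaves contributes 0 ε-transitions.
  aa = 0 ε-transitions
  (aa)* = 4 ε-transitions
  (aa)*aa = 4 ε-transitions
  (aa)*aa|b|a = 10 ε-transitions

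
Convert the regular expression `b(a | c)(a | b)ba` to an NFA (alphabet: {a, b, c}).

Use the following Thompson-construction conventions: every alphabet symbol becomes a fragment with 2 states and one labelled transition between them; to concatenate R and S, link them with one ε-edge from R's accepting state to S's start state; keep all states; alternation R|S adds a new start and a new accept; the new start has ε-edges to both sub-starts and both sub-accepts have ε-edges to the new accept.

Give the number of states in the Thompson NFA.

18

Bottom-up over the parse tree:
Each of the 7 symbol leaves contributes a 2-state fragment.
  a | c = 6 states
  a | b = 6 states
  b(a | c)(a | b)ba = 18 states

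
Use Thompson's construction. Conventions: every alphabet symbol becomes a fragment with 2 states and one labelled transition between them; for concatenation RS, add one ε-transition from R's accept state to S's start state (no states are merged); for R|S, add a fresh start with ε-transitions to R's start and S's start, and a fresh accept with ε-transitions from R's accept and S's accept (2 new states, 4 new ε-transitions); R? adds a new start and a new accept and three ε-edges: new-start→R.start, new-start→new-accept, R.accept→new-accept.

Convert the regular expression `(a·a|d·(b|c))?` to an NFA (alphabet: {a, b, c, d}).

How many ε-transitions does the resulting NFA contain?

Bottom-up over the parse tree:
Each of the 5 symbol leaves contributes 0 ε-transitions.
  a·a — 1 ε-transition
  b|c — 4 ε-transitions
  d·(b|c) — 5 ε-transitions
  a·a|d·(b|c) — 10 ε-transitions
  (a·a|d·(b|c))? — 13 ε-transitions

13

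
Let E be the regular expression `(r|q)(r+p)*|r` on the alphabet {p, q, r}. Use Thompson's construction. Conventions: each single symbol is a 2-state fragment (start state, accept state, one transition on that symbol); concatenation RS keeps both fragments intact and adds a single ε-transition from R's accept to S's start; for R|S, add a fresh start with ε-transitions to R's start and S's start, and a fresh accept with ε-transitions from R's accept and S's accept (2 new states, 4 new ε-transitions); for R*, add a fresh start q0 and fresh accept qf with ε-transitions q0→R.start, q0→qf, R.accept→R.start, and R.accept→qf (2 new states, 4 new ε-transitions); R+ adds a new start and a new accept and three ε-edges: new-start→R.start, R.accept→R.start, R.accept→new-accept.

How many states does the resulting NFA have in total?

Recursing over subexpressions:
Each of the 5 symbol leaves contributes a 2-state fragment.
  r|q → 6 states
  r+ → 4 states
  r+p → 6 states
  (r+p)* → 8 states
  (r|q)(r+p)* → 14 states
  (r|q)(r+p)*|r → 18 states

18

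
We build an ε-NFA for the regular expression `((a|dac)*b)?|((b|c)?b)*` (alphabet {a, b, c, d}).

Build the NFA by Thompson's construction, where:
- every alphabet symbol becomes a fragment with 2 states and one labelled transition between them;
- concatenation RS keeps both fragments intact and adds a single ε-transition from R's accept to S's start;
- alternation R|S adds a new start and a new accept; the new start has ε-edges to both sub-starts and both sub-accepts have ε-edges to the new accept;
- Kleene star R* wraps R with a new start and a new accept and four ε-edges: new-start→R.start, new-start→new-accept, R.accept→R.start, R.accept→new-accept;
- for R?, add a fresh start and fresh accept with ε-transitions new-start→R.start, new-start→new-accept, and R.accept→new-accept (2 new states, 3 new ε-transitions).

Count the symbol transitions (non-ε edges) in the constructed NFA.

8

By structural recursion:
Each of the 8 symbol leaves contributes exactly 1 symbol transition.
  dac — 3 symbol transitions
  a|dac — 4 symbol transitions
  (a|dac)* — 4 symbol transitions
  (a|dac)*b — 5 symbol transitions
  ((a|dac)*b)? — 5 symbol transitions
  b|c — 2 symbol transitions
  (b|c)? — 2 symbol transitions
  (b|c)?b — 3 symbol transitions
  ((b|c)?b)* — 3 symbol transitions
  ((a|dac)*b)?|((b|c)?b)* — 8 symbol transitions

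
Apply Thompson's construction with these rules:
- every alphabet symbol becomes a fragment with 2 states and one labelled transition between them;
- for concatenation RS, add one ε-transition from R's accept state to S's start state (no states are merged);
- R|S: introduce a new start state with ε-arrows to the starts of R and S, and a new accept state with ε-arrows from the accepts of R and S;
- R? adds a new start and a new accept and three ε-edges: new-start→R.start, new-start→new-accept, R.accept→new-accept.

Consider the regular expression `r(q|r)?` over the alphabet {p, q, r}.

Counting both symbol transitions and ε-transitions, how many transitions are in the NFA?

11

Recursing over subexpressions:
Each of the 3 symbol leaves contributes 1 transition (1 symbol, 0 ε).
  q|r = 6 transitions (2 symbol, 4 ε)
  (q|r)? = 9 transitions (2 symbol, 7 ε)
  r(q|r)? = 11 transitions (3 symbol, 8 ε)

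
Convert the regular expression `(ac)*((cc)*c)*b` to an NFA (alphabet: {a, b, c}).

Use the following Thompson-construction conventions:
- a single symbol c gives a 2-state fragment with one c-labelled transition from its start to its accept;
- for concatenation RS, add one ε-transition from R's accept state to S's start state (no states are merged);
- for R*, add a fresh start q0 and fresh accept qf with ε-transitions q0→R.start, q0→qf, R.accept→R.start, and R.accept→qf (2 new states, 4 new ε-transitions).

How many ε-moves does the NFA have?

17

Bottom-up over the parse tree:
Each of the 6 symbol leaves contributes 0 ε-transitions.
  ac : 1 ε-transition
  (ac)* : 5 ε-transitions
  cc : 1 ε-transition
  (cc)* : 5 ε-transitions
  (cc)*c : 6 ε-transitions
  ((cc)*c)* : 10 ε-transitions
  (ac)*((cc)*c)*b : 17 ε-transitions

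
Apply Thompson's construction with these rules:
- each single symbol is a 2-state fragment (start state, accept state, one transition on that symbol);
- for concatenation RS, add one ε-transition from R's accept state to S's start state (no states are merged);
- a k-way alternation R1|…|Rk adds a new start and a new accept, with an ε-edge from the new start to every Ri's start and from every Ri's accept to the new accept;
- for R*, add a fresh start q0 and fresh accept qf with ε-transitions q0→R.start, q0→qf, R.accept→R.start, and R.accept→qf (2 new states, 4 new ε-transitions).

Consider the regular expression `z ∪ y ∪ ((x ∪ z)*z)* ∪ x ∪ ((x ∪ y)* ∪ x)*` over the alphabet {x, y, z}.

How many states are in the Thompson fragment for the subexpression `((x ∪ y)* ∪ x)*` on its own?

Fragment for `((x ∪ y)* ∪ x)*`:
Each of the 3 symbol leaves contributes a 2-state fragment.
  x ∪ y — 6 states
  (x ∪ y)* — 8 states
  (x ∪ y)* ∪ x — 12 states
  ((x ∪ y)* ∪ x)* — 14 states

14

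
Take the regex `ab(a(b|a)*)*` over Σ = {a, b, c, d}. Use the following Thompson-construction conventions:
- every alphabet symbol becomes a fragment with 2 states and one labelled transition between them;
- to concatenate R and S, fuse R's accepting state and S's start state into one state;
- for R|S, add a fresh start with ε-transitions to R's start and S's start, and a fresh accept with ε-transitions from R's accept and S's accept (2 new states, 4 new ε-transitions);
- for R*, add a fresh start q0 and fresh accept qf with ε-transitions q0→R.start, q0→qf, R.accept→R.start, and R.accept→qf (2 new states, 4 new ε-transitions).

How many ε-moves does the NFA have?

Recursing over subexpressions:
Each of the 5 symbol leaves contributes 0 ε-transitions.
  b|a → 4 ε-transitions
  (b|a)* → 8 ε-transitions
  a(b|a)* → 8 ε-transitions
  (a(b|a)*)* → 12 ε-transitions
  ab(a(b|a)*)* → 12 ε-transitions

12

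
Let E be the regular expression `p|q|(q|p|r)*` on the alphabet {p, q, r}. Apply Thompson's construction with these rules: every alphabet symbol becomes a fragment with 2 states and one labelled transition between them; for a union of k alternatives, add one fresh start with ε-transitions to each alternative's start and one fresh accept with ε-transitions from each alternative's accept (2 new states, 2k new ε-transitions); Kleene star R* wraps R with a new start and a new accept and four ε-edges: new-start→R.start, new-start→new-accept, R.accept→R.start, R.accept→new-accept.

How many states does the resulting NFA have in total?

Per subexpression:
Each of the 5 symbol leaves contributes a 2-state fragment.
  q|p|r : 8 states
  (q|p|r)* : 10 states
  p|q|(q|p|r)* : 16 states

16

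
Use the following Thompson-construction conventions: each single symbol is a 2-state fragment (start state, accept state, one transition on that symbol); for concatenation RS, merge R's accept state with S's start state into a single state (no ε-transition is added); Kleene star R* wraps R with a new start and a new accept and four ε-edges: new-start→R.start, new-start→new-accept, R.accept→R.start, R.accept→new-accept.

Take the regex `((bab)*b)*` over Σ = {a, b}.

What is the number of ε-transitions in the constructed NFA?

8

By structural recursion:
Each of the 4 symbol leaves contributes 0 ε-transitions.
  bab → 0 ε-transitions
  (bab)* → 4 ε-transitions
  (bab)*b → 4 ε-transitions
  ((bab)*b)* → 8 ε-transitions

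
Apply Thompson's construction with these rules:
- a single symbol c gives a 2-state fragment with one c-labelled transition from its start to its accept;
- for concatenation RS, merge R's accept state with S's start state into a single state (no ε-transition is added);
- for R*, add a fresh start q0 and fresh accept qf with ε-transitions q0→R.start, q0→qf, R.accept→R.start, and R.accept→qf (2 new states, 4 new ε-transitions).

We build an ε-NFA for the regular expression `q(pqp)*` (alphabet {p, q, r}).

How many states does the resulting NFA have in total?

7

Per subexpression:
Each of the 4 symbol leaves contributes a 2-state fragment.
  pqp — 4 states
  (pqp)* — 6 states
  q(pqp)* — 7 states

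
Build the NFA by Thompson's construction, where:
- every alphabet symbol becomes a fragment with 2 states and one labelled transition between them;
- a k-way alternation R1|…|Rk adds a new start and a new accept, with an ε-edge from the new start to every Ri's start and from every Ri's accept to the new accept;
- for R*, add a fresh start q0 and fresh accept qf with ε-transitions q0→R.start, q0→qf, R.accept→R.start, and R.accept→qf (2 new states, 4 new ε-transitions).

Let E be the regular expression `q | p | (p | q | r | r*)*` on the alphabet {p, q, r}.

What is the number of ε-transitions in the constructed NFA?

22

Building bottom-up:
Each of the 6 symbol leaves contributes 0 ε-transitions.
  r* = 4 ε-transitions
  p | q | r | r* = 12 ε-transitions
  (p | q | r | r*)* = 16 ε-transitions
  q | p | (p | q | r | r*)* = 22 ε-transitions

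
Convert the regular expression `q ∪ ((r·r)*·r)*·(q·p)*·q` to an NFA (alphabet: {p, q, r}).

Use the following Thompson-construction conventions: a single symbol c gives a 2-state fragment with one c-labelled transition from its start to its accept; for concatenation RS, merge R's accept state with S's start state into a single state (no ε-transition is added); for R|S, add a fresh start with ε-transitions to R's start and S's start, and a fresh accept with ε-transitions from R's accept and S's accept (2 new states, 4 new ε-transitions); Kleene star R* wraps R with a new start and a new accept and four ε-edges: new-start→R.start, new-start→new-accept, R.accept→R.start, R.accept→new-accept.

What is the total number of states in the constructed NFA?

17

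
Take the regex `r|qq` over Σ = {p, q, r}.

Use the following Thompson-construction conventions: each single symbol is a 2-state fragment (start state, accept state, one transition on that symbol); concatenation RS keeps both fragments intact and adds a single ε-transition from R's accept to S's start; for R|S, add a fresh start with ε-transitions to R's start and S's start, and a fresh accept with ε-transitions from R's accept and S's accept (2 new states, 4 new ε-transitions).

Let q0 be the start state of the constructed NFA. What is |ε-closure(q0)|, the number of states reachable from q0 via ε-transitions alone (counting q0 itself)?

3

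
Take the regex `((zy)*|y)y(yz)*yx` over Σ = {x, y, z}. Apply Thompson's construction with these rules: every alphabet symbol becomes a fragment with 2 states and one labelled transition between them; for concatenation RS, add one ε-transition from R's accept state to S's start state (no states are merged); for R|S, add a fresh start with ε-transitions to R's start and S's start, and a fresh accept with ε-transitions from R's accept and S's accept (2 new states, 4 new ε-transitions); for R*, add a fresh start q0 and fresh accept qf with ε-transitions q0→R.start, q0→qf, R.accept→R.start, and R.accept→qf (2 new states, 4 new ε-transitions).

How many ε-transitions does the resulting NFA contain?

18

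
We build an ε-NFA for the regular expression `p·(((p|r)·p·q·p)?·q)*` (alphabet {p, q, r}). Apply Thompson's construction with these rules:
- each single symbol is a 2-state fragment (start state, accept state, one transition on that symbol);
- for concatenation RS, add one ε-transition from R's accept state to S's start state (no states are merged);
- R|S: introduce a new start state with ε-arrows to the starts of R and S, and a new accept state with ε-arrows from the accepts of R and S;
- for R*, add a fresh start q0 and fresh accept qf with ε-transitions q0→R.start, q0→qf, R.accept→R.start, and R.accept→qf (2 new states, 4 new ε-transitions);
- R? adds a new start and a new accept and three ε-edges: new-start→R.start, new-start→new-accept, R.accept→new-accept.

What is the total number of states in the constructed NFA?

20

Recursing over subexpressions:
Each of the 7 symbol leaves contributes a 2-state fragment.
  p|r = 6 states
  (p|r)·p·q·p = 12 states
  ((p|r)·p·q·p)? = 14 states
  ((p|r)·p·q·p)?·q = 16 states
  (((p|r)·p·q·p)?·q)* = 18 states
  p·(((p|r)·p·q·p)?·q)* = 20 states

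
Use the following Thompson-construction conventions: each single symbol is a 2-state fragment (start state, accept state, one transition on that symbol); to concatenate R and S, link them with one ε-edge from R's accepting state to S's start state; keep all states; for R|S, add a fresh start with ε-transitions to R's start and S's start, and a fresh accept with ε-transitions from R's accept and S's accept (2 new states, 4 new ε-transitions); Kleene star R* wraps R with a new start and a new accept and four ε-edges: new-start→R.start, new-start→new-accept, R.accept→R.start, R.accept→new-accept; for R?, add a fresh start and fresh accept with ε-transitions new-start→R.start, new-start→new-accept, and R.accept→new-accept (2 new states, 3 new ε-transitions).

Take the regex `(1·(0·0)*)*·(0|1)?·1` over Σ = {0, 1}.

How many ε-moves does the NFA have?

By structural recursion:
Each of the 6 symbol leaves contributes 0 ε-transitions.
  0·0 → 1 ε-transition
  (0·0)* → 5 ε-transitions
  1·(0·0)* → 6 ε-transitions
  (1·(0·0)*)* → 10 ε-transitions
  0|1 → 4 ε-transitions
  (0|1)? → 7 ε-transitions
  (1·(0·0)*)*·(0|1)?·1 → 19 ε-transitions

19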